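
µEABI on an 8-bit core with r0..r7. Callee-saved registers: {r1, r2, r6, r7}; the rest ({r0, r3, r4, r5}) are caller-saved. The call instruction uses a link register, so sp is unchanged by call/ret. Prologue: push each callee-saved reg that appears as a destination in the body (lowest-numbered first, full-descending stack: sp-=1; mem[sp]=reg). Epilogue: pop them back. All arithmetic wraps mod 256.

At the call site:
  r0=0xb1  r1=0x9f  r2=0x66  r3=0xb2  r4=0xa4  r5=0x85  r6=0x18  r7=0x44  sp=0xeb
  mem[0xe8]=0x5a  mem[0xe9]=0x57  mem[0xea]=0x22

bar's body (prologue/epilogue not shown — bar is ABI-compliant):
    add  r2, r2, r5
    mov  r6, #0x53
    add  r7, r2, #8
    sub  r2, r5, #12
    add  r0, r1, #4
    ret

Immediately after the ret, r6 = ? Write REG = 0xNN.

REG = 0x18

prologue: push r2 -> mem[0xea]=0x66, sp=0xea
prologue: push r6 -> mem[0xe9]=0x18, sp=0xe9
prologue: push r7 -> mem[0xe8]=0x44, sp=0xe8
body[0] add  r2, r2, r5 -> r2=0xeb
body[1] mov  r6, #0x53 -> r6=0x53
body[2] add  r7, r2, #8 -> r7=0xf3
body[3] sub  r2, r5, #12 -> r2=0x79
body[4] add  r0, r1, #4 -> r0=0xa3
epilogue: pop r7=0x44, sp=0xe9
epilogue: pop r6=0x18, sp=0xea
epilogue: pop r2=0x66, sp=0xeb
r6 is callee-saved -> restored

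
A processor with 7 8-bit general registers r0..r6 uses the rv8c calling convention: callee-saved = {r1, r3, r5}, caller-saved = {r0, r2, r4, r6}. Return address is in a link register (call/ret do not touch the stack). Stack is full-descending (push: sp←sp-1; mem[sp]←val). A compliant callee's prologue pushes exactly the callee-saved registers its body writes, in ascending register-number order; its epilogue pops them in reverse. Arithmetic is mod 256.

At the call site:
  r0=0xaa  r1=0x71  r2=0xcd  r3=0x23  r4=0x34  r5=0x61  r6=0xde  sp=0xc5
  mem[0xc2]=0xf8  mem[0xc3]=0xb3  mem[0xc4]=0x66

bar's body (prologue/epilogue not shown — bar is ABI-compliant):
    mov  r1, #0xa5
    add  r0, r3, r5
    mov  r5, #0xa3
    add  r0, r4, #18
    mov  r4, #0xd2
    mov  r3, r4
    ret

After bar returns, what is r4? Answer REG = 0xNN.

prologue: push r1 -> mem[0xc4]=0x71, sp=0xc4
prologue: push r3 -> mem[0xc3]=0x23, sp=0xc3
prologue: push r5 -> mem[0xc2]=0x61, sp=0xc2
body[0] mov  r1, #0xa5 -> r1=0xa5
body[1] add  r0, r3, r5 -> r0=0x84
body[2] mov  r5, #0xa3 -> r5=0xa3
body[3] add  r0, r4, #18 -> r0=0x46
body[4] mov  r4, #0xd2 -> r4=0xd2
body[5] mov  r3, r4 -> r3=0xd2
epilogue: pop r5=0x61, sp=0xc3
epilogue: pop r3=0x23, sp=0xc4
epilogue: pop r1=0x71, sp=0xc5
r4 is caller-saved -> body value

REG = 0xd2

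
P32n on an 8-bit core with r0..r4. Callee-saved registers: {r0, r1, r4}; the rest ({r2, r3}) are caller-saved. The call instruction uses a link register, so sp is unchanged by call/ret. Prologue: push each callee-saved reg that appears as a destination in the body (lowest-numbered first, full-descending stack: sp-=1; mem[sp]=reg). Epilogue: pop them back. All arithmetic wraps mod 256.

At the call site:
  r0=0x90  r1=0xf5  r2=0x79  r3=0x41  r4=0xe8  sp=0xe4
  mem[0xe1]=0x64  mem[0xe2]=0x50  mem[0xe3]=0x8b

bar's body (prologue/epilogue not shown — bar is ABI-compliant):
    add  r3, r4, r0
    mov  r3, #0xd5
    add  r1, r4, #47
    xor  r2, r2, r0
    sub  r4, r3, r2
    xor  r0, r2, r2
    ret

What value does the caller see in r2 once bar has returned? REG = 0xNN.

prologue: push r0 → mem[0xe3]=0x90, sp=0xe3
prologue: push r1 → mem[0xe2]=0xf5, sp=0xe2
prologue: push r4 → mem[0xe1]=0xe8, sp=0xe1
body[0] add  r3, r4, r0 → r3=0x78
body[1] mov  r3, #0xd5 → r3=0xd5
body[2] add  r1, r4, #47 → r1=0x17
body[3] xor  r2, r2, r0 → r2=0xe9
body[4] sub  r4, r3, r2 → r4=0xec
body[5] xor  r0, r2, r2 → r0=0x00
epilogue: pop r4=0xe8, sp=0xe2
epilogue: pop r1=0xf5, sp=0xe3
epilogue: pop r0=0x90, sp=0xe4
r2 is caller-saved → body value

REG = 0xe9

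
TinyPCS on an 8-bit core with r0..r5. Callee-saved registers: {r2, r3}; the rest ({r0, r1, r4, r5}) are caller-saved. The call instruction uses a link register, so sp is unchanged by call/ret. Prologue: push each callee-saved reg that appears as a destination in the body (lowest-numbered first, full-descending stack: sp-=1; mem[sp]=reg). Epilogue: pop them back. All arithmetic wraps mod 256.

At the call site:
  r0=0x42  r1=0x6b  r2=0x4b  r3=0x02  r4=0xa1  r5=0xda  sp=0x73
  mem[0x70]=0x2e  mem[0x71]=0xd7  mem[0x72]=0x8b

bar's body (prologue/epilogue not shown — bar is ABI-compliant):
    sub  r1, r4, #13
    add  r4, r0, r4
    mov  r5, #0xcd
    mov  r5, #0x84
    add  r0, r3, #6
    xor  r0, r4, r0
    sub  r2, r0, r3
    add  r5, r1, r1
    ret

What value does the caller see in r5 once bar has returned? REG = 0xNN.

REG = 0x28

prologue: push r2 -> mem[0x72]=0x4b, sp=0x72
body[0] sub  r1, r4, #13 -> r1=0x94
body[1] add  r4, r0, r4 -> r4=0xe3
body[2] mov  r5, #0xcd -> r5=0xcd
body[3] mov  r5, #0x84 -> r5=0x84
body[4] add  r0, r3, #6 -> r0=0x08
body[5] xor  r0, r4, r0 -> r0=0xeb
body[6] sub  r2, r0, r3 -> r2=0xe9
body[7] add  r5, r1, r1 -> r5=0x28
epilogue: pop r2=0x4b, sp=0x73
r5 is caller-saved -> body value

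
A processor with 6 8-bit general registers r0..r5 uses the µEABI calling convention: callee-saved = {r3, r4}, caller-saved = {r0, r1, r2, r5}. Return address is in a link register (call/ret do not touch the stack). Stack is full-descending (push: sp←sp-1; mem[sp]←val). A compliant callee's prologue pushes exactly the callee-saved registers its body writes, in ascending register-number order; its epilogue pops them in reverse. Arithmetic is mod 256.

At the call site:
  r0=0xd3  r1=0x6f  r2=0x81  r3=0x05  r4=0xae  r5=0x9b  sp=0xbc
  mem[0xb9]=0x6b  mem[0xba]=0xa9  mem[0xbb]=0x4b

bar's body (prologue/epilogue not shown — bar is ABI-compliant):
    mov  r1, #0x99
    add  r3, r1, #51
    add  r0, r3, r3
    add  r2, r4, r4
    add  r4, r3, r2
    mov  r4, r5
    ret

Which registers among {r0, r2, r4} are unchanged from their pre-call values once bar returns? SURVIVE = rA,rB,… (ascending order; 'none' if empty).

SURVIVE = r4

prologue: push r3 -> mem[0xbb]=0x05, sp=0xbb
prologue: push r4 -> mem[0xba]=0xae, sp=0xba
body[0] mov  r1, #0x99 -> r1=0x99
body[1] add  r3, r1, #51 -> r3=0xcc
body[2] add  r0, r3, r3 -> r0=0x98
body[3] add  r2, r4, r4 -> r2=0x5c
body[4] add  r4, r3, r2 -> r4=0x28
body[5] mov  r4, r5 -> r4=0x9b
epilogue: pop r4=0xae, sp=0xbb
epilogue: pop r3=0x05, sp=0xbc
r0: caller-saved, written=True
r2: caller-saved, written=True
r4: callee-saved, written=True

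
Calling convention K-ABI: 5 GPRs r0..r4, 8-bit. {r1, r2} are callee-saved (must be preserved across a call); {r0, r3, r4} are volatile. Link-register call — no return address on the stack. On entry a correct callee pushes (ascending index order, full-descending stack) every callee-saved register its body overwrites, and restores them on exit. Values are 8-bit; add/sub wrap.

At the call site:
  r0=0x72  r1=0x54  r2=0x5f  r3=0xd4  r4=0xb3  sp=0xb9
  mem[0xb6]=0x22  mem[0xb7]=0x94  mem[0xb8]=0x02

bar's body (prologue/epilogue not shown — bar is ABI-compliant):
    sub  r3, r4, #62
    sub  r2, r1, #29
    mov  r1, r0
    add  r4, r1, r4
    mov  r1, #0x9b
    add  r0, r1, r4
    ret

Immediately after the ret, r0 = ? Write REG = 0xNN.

prologue: push r1 -> mem[0xb8]=0x54, sp=0xb8
prologue: push r2 -> mem[0xb7]=0x5f, sp=0xb7
body[0] sub  r3, r4, #62 -> r3=0x75
body[1] sub  r2, r1, #29 -> r2=0x37
body[2] mov  r1, r0 -> r1=0x72
body[3] add  r4, r1, r4 -> r4=0x25
body[4] mov  r1, #0x9b -> r1=0x9b
body[5] add  r0, r1, r4 -> r0=0xc0
epilogue: pop r2=0x5f, sp=0xb8
epilogue: pop r1=0x54, sp=0xb9
r0 is caller-saved -> body value

REG = 0xc0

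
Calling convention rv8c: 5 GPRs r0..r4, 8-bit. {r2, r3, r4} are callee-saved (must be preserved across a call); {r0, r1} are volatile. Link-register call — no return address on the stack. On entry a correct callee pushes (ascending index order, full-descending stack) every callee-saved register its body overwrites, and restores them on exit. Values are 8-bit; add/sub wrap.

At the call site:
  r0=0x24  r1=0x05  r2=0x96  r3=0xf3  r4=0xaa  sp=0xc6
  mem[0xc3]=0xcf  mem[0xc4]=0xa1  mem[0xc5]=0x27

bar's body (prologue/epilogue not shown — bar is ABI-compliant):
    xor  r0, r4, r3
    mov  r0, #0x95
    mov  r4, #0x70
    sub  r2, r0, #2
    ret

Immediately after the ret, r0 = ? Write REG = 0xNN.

prologue: push r2 → mem[0xc5]=0x96, sp=0xc5
prologue: push r4 → mem[0xc4]=0xaa, sp=0xc4
body[0] xor  r0, r4, r3 → r0=0x59
body[1] mov  r0, #0x95 → r0=0x95
body[2] mov  r4, #0x70 → r4=0x70
body[3] sub  r2, r0, #2 → r2=0x93
epilogue: pop r4=0xaa, sp=0xc5
epilogue: pop r2=0x96, sp=0xc6
r0 is caller-saved → body value

REG = 0x95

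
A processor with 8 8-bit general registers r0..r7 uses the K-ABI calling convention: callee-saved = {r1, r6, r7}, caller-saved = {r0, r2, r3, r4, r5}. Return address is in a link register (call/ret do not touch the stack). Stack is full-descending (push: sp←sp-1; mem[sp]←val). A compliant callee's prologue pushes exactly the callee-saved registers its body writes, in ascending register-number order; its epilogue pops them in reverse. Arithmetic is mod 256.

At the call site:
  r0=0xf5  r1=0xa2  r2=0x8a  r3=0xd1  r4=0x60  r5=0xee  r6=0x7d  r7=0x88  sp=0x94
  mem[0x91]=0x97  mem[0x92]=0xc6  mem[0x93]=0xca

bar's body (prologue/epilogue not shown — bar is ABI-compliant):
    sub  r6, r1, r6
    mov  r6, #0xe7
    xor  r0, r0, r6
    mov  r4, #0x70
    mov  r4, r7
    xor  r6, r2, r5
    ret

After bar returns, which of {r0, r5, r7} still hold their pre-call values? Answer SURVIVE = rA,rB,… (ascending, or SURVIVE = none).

SURVIVE = r5,r7

prologue: push r6 → mem[0x93]=0x7d, sp=0x93
body[0] sub  r6, r1, r6 → r6=0x25
body[1] mov  r6, #0xe7 → r6=0xe7
body[2] xor  r0, r0, r6 → r0=0x12
body[3] mov  r4, #0x70 → r4=0x70
body[4] mov  r4, r7 → r4=0x88
body[5] xor  r6, r2, r5 → r6=0x64
epilogue: pop r6=0x7d, sp=0x94
r0: caller-saved, written=True
r5: caller-saved, written=False
r7: callee-saved, written=False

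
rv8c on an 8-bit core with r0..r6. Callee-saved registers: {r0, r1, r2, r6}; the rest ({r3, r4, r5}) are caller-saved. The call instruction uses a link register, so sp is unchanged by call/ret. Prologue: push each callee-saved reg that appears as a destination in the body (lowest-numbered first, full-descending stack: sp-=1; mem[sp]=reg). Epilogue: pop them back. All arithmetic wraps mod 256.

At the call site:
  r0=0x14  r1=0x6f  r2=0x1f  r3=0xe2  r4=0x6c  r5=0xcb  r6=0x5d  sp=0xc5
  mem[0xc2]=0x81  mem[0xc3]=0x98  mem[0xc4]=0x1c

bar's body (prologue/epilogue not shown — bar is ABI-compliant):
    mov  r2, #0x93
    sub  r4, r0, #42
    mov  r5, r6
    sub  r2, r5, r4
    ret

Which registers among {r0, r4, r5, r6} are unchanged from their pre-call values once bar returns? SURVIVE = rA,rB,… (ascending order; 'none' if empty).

prologue: push r2 → mem[0xc4]=0x1f, sp=0xc4
body[0] mov  r2, #0x93 → r2=0x93
body[1] sub  r4, r0, #42 → r4=0xea
body[2] mov  r5, r6 → r5=0x5d
body[3] sub  r2, r5, r4 → r2=0x73
epilogue: pop r2=0x1f, sp=0xc5
r0: callee-saved, written=False
r4: caller-saved, written=True
r5: caller-saved, written=True
r6: callee-saved, written=False

SURVIVE = r0,r6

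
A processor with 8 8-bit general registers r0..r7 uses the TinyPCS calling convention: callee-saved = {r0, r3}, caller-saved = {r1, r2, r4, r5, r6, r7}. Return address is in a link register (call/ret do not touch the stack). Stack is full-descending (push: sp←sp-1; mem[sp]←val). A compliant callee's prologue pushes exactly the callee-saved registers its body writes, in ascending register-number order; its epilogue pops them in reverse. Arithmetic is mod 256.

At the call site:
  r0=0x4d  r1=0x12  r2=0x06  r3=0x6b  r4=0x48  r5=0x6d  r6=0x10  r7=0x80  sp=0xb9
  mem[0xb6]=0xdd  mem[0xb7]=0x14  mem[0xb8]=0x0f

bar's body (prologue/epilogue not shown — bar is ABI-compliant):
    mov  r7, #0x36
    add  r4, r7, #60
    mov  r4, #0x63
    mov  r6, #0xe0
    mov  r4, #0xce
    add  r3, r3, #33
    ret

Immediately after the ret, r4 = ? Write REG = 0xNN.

prologue: push r3 → mem[0xb8]=0x6b, sp=0xb8
body[0] mov  r7, #0x36 → r7=0x36
body[1] add  r4, r7, #60 → r4=0x72
body[2] mov  r4, #0x63 → r4=0x63
body[3] mov  r6, #0xe0 → r6=0xe0
body[4] mov  r4, #0xce → r4=0xce
body[5] add  r3, r3, #33 → r3=0x8c
epilogue: pop r3=0x6b, sp=0xb9
r4 is caller-saved → body value

REG = 0xce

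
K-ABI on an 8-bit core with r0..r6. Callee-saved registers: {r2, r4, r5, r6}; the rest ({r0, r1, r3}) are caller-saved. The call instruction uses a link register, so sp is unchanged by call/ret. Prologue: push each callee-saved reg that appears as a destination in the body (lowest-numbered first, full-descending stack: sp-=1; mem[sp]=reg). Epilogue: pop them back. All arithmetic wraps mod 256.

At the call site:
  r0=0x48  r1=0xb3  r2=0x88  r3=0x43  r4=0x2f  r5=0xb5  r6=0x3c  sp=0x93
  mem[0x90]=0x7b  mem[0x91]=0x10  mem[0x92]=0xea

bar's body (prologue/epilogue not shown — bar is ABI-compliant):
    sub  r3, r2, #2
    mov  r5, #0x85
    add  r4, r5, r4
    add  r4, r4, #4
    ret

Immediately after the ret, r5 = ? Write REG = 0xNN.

REG = 0xb5

prologue: push r4 → mem[0x92]=0x2f, sp=0x92
prologue: push r5 → mem[0x91]=0xb5, sp=0x91
body[0] sub  r3, r2, #2 → r3=0x86
body[1] mov  r5, #0x85 → r5=0x85
body[2] add  r4, r5, r4 → r4=0xb4
body[3] add  r4, r4, #4 → r4=0xb8
epilogue: pop r5=0xb5, sp=0x92
epilogue: pop r4=0x2f, sp=0x93
r5 is callee-saved → restored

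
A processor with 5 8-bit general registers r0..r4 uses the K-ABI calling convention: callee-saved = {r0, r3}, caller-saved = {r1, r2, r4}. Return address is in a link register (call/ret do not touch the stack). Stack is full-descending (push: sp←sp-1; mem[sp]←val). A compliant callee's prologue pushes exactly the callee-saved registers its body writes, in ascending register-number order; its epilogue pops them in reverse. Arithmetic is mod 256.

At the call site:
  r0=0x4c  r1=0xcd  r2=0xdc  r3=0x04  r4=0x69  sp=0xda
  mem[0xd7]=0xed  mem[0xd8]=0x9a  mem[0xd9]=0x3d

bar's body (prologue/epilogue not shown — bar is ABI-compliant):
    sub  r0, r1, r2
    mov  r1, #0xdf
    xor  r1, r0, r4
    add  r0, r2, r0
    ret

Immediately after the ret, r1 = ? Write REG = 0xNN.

REG = 0x98

prologue: push r0 → mem[0xd9]=0x4c, sp=0xd9
body[0] sub  r0, r1, r2 → r0=0xf1
body[1] mov  r1, #0xdf → r1=0xdf
body[2] xor  r1, r0, r4 → r1=0x98
body[3] add  r0, r2, r0 → r0=0xcd
epilogue: pop r0=0x4c, sp=0xda
r1 is caller-saved → body value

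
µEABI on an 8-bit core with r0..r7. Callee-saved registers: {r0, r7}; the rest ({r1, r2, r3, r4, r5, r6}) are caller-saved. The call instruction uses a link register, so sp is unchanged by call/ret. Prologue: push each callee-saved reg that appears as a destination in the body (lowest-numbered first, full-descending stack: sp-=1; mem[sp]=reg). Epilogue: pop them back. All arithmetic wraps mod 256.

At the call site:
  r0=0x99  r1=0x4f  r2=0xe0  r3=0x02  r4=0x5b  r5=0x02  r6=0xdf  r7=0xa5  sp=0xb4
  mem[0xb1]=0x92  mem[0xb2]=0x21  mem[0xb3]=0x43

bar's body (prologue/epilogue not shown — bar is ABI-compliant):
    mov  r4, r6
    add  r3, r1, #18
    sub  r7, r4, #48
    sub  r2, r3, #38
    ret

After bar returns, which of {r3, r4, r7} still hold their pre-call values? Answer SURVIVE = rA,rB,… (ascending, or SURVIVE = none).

prologue: push r7 → mem[0xb3]=0xa5, sp=0xb3
body[0] mov  r4, r6 → r4=0xdf
body[1] add  r3, r1, #18 → r3=0x61
body[2] sub  r7, r4, #48 → r7=0xaf
body[3] sub  r2, r3, #38 → r2=0x3b
epilogue: pop r7=0xa5, sp=0xb4
r3: caller-saved, written=True
r4: caller-saved, written=True
r7: callee-saved, written=True

SURVIVE = r7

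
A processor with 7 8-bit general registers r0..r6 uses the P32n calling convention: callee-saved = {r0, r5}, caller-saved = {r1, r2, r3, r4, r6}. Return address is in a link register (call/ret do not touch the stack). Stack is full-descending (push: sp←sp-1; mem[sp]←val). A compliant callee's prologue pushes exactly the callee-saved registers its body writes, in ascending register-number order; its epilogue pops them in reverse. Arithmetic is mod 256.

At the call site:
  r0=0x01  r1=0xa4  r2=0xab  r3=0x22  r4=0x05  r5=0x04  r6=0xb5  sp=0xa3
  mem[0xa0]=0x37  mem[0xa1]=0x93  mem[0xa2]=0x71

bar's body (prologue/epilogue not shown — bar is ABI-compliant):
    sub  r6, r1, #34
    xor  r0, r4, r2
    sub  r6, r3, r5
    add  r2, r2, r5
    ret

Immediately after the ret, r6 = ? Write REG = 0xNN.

REG = 0x1e

prologue: push r0 -> mem[0xa2]=0x01, sp=0xa2
body[0] sub  r6, r1, #34 -> r6=0x82
body[1] xor  r0, r4, r2 -> r0=0xae
body[2] sub  r6, r3, r5 -> r6=0x1e
body[3] add  r2, r2, r5 -> r2=0xaf
epilogue: pop r0=0x01, sp=0xa3
r6 is caller-saved -> body value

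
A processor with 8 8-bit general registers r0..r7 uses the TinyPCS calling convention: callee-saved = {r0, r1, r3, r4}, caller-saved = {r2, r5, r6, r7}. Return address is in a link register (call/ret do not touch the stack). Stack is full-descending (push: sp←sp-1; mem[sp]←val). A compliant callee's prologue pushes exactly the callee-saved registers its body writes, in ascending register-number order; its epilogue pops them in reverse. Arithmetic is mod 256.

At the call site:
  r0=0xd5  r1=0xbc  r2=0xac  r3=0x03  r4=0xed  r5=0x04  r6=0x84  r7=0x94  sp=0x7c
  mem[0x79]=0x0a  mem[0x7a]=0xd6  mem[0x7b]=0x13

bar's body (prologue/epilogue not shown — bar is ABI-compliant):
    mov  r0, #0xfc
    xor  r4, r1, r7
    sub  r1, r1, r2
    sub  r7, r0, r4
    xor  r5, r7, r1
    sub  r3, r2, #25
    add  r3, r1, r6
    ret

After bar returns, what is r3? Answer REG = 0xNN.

prologue: push r0 -> mem[0x7b]=0xd5, sp=0x7b
prologue: push r1 -> mem[0x7a]=0xbc, sp=0x7a
prologue: push r3 -> mem[0x79]=0x03, sp=0x79
prologue: push r4 -> mem[0x78]=0xed, sp=0x78
body[0] mov  r0, #0xfc -> r0=0xfc
body[1] xor  r4, r1, r7 -> r4=0x28
body[2] sub  r1, r1, r2 -> r1=0x10
body[3] sub  r7, r0, r4 -> r7=0xd4
body[4] xor  r5, r7, r1 -> r5=0xc4
body[5] sub  r3, r2, #25 -> r3=0x93
body[6] add  r3, r1, r6 -> r3=0x94
epilogue: pop r4=0xed, sp=0x79
epilogue: pop r3=0x03, sp=0x7a
epilogue: pop r1=0xbc, sp=0x7b
epilogue: pop r0=0xd5, sp=0x7c
r3 is callee-saved -> restored

REG = 0x03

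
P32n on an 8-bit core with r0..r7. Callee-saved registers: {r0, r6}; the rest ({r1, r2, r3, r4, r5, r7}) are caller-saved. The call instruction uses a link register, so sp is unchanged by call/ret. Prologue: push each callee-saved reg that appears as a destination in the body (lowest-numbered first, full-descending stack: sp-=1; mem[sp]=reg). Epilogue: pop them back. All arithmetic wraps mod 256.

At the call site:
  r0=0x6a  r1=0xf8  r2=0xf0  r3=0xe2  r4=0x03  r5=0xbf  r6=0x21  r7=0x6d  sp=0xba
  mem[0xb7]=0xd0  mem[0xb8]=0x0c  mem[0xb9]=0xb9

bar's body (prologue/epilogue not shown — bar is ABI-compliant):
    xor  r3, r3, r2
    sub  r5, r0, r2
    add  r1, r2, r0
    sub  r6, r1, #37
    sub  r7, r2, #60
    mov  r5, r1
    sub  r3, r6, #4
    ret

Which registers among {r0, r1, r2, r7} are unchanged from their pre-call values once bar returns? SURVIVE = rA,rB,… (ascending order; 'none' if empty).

SURVIVE = r0,r2

prologue: push r6 -> mem[0xb9]=0x21, sp=0xb9
body[0] xor  r3, r3, r2 -> r3=0x12
body[1] sub  r5, r0, r2 -> r5=0x7a
body[2] add  r1, r2, r0 -> r1=0x5a
body[3] sub  r6, r1, #37 -> r6=0x35
body[4] sub  r7, r2, #60 -> r7=0xb4
body[5] mov  r5, r1 -> r5=0x5a
body[6] sub  r3, r6, #4 -> r3=0x31
epilogue: pop r6=0x21, sp=0xba
r0: callee-saved, written=False
r1: caller-saved, written=True
r2: caller-saved, written=False
r7: caller-saved, written=True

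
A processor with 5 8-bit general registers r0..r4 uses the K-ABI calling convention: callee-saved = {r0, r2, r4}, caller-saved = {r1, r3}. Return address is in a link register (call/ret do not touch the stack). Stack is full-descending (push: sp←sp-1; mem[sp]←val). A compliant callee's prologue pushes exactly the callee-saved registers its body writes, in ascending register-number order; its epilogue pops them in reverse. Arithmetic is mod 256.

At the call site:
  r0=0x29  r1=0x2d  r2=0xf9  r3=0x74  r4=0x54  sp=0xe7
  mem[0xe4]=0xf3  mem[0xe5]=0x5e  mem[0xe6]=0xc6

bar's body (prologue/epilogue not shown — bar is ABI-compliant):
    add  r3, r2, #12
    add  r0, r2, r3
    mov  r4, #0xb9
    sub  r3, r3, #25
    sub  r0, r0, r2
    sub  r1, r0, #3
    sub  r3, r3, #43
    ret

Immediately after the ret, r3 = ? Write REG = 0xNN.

REG = 0xc1

prologue: push r0 → mem[0xe6]=0x29, sp=0xe6
prologue: push r4 → mem[0xe5]=0x54, sp=0xe5
body[0] add  r3, r2, #12 → r3=0x05
body[1] add  r0, r2, r3 → r0=0xfe
body[2] mov  r4, #0xb9 → r4=0xb9
body[3] sub  r3, r3, #25 → r3=0xec
body[4] sub  r0, r0, r2 → r0=0x05
body[5] sub  r1, r0, #3 → r1=0x02
body[6] sub  r3, r3, #43 → r3=0xc1
epilogue: pop r4=0x54, sp=0xe6
epilogue: pop r0=0x29, sp=0xe7
r3 is caller-saved → body value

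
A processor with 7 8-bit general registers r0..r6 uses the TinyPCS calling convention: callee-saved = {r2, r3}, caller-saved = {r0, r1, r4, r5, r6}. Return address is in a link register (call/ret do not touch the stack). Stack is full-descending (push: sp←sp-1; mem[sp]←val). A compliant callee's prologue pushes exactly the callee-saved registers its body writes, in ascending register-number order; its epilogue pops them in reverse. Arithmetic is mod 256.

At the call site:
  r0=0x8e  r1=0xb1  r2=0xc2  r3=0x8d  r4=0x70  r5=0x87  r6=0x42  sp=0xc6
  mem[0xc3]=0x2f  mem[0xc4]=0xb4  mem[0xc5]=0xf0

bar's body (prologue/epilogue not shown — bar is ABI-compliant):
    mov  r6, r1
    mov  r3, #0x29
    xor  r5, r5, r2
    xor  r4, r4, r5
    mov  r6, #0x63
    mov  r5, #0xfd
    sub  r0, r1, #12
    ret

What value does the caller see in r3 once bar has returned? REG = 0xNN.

REG = 0x8d

prologue: push r3 -> mem[0xc5]=0x8d, sp=0xc5
body[0] mov  r6, r1 -> r6=0xb1
body[1] mov  r3, #0x29 -> r3=0x29
body[2] xor  r5, r5, r2 -> r5=0x45
body[3] xor  r4, r4, r5 -> r4=0x35
body[4] mov  r6, #0x63 -> r6=0x63
body[5] mov  r5, #0xfd -> r5=0xfd
body[6] sub  r0, r1, #12 -> r0=0xa5
epilogue: pop r3=0x8d, sp=0xc6
r3 is callee-saved -> restored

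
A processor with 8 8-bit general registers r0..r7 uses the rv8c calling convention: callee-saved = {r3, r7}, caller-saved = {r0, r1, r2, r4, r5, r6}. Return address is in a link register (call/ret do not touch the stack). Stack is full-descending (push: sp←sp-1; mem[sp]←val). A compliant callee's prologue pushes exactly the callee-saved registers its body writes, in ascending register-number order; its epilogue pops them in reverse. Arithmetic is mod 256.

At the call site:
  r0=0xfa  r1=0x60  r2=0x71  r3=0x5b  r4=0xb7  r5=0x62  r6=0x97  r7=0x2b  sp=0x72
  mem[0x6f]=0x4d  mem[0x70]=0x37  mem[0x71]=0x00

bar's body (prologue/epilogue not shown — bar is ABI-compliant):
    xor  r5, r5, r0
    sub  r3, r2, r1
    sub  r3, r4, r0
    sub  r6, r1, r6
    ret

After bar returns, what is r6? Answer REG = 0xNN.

prologue: push r3 -> mem[0x71]=0x5b, sp=0x71
body[0] xor  r5, r5, r0 -> r5=0x98
body[1] sub  r3, r2, r1 -> r3=0x11
body[2] sub  r3, r4, r0 -> r3=0xbd
body[3] sub  r6, r1, r6 -> r6=0xc9
epilogue: pop r3=0x5b, sp=0x72
r6 is caller-saved -> body value

REG = 0xc9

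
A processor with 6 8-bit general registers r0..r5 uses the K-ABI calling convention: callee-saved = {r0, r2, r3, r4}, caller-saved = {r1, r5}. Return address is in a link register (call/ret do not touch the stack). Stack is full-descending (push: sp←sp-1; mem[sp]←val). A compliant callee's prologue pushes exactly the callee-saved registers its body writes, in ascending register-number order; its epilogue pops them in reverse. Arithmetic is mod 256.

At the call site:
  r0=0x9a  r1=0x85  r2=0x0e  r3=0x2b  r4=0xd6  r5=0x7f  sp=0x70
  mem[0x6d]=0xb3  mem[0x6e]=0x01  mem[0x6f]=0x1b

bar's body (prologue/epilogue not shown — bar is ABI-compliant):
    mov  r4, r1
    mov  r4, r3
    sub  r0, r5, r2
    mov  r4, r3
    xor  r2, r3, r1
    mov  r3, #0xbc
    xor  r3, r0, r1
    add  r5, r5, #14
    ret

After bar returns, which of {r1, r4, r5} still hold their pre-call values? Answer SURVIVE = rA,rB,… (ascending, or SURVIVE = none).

prologue: push r0 → mem[0x6f]=0x9a, sp=0x6f
prologue: push r2 → mem[0x6e]=0x0e, sp=0x6e
prologue: push r3 → mem[0x6d]=0x2b, sp=0x6d
prologue: push r4 → mem[0x6c]=0xd6, sp=0x6c
body[0] mov  r4, r1 → r4=0x85
body[1] mov  r4, r3 → r4=0x2b
body[2] sub  r0, r5, r2 → r0=0x71
body[3] mov  r4, r3 → r4=0x2b
body[4] xor  r2, r3, r1 → r2=0xae
body[5] mov  r3, #0xbc → r3=0xbc
body[6] xor  r3, r0, r1 → r3=0xf4
body[7] add  r5, r5, #14 → r5=0x8d
epilogue: pop r4=0xd6, sp=0x6d
epilogue: pop r3=0x2b, sp=0x6e
epilogue: pop r2=0x0e, sp=0x6f
epilogue: pop r0=0x9a, sp=0x70
r1: caller-saved, written=False
r4: callee-saved, written=True
r5: caller-saved, written=True

SURVIVE = r1,r4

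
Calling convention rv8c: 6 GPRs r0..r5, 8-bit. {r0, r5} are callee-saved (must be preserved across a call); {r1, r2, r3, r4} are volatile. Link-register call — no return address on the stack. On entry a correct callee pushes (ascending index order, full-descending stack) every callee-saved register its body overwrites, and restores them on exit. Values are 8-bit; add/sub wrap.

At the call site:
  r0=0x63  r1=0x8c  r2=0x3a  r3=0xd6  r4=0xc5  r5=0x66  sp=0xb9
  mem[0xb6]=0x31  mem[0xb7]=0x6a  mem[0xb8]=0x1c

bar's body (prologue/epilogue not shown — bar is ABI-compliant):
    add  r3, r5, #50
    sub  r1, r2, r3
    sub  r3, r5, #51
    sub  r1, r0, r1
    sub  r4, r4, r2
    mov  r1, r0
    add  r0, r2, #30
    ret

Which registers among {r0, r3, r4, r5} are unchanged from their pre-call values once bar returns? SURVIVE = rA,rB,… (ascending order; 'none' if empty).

SURVIVE = r0,r5

prologue: push r0 -> mem[0xb8]=0x63, sp=0xb8
body[0] add  r3, r5, #50 -> r3=0x98
body[1] sub  r1, r2, r3 -> r1=0xa2
body[2] sub  r3, r5, #51 -> r3=0x33
body[3] sub  r1, r0, r1 -> r1=0xc1
body[4] sub  r4, r4, r2 -> r4=0x8b
body[5] mov  r1, r0 -> r1=0x63
body[6] add  r0, r2, #30 -> r0=0x58
epilogue: pop r0=0x63, sp=0xb9
r0: callee-saved, written=True
r3: caller-saved, written=True
r4: caller-saved, written=True
r5: callee-saved, written=False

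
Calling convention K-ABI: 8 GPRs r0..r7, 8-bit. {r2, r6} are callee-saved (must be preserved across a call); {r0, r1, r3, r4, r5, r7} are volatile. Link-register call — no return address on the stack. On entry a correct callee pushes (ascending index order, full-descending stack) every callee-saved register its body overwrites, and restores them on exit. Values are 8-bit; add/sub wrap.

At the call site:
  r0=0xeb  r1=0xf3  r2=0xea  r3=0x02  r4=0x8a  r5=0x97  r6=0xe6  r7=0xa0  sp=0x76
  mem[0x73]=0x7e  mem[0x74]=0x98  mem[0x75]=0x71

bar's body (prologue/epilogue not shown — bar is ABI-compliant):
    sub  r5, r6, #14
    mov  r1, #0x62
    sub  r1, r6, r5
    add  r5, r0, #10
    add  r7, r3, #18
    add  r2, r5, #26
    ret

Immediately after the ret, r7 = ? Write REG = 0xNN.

prologue: push r2 → mem[0x75]=0xea, sp=0x75
body[0] sub  r5, r6, #14 → r5=0xd8
body[1] mov  r1, #0x62 → r1=0x62
body[2] sub  r1, r6, r5 → r1=0x0e
body[3] add  r5, r0, #10 → r5=0xf5
body[4] add  r7, r3, #18 → r7=0x14
body[5] add  r2, r5, #26 → r2=0x0f
epilogue: pop r2=0xea, sp=0x76
r7 is caller-saved → body value

REG = 0x14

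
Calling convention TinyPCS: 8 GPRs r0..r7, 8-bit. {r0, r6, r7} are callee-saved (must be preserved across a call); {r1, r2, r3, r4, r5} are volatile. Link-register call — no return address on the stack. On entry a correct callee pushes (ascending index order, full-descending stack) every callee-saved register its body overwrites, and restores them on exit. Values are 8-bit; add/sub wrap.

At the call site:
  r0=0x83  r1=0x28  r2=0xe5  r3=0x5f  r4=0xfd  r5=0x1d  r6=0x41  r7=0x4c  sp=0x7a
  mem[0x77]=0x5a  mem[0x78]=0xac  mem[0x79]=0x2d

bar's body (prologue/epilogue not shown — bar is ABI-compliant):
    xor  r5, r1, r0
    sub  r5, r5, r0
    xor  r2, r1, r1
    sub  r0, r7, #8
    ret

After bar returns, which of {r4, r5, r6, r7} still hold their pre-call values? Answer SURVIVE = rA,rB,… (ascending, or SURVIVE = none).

SURVIVE = r4,r6,r7

prologue: push r0 → mem[0x79]=0x83, sp=0x79
body[0] xor  r5, r1, r0 → r5=0xab
body[1] sub  r5, r5, r0 → r5=0x28
body[2] xor  r2, r1, r1 → r2=0x00
body[3] sub  r0, r7, #8 → r0=0x44
epilogue: pop r0=0x83, sp=0x7a
r4: caller-saved, written=False
r5: caller-saved, written=True
r6: callee-saved, written=False
r7: callee-saved, written=False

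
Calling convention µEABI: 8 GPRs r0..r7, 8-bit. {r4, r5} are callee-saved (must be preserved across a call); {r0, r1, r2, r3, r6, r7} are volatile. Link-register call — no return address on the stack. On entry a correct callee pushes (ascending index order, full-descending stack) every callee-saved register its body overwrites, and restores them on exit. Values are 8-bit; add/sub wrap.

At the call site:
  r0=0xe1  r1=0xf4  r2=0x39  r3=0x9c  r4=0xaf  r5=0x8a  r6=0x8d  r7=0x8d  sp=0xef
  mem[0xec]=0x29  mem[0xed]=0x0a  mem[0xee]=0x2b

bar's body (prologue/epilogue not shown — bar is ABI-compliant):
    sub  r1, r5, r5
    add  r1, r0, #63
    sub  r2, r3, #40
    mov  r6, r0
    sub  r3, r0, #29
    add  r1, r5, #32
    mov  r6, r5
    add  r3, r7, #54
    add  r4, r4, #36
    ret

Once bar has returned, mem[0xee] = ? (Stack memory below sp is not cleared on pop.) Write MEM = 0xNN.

MEM = 0xaf

prologue: push r4 -> mem[0xee]=0xaf, sp=0xee
body[0] sub  r1, r5, r5 -> r1=0x00
body[1] add  r1, r0, #63 -> r1=0x20
body[2] sub  r2, r3, #40 -> r2=0x74
body[3] mov  r6, r0 -> r6=0xe1
body[4] sub  r3, r0, #29 -> r3=0xc4
body[5] add  r1, r5, #32 -> r1=0xaa
body[6] mov  r6, r5 -> r6=0x8a
body[7] add  r3, r7, #54 -> r3=0xc3
body[8] add  r4, r4, #36 -> r4=0xd3
epilogue: pop r4=0xaf, sp=0xef
prologue pushed ['r4'] at ['0xee']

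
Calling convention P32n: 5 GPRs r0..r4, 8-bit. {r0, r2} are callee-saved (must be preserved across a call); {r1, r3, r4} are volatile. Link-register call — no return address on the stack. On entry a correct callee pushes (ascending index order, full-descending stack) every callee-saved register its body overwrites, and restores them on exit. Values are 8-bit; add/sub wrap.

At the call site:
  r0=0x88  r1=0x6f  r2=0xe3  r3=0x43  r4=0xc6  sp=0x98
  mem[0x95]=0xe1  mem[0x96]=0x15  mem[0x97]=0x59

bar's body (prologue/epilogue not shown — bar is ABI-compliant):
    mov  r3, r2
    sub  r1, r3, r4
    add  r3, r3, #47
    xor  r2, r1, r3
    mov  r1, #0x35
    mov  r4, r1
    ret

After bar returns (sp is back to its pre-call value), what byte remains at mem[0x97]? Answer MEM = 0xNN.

MEM = 0xe3

prologue: push r2 -> mem[0x97]=0xe3, sp=0x97
body[0] mov  r3, r2 -> r3=0xe3
body[1] sub  r1, r3, r4 -> r1=0x1d
body[2] add  r3, r3, #47 -> r3=0x12
body[3] xor  r2, r1, r3 -> r2=0x0f
body[4] mov  r1, #0x35 -> r1=0x35
body[5] mov  r4, r1 -> r4=0x35
epilogue: pop r2=0xe3, sp=0x98
prologue pushed ['r2'] at ['0x97']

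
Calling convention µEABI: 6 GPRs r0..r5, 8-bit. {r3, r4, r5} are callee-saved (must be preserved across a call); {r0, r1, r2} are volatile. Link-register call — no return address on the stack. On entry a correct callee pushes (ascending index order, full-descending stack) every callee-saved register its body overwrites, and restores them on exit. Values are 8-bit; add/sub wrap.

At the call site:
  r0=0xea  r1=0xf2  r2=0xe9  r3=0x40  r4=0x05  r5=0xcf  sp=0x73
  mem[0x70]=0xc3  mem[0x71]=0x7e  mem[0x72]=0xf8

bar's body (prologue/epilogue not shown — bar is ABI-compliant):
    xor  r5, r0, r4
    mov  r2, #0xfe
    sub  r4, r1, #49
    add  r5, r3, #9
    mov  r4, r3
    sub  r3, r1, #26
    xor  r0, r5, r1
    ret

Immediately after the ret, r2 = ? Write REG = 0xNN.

prologue: push r3 → mem[0x72]=0x40, sp=0x72
prologue: push r4 → mem[0x71]=0x05, sp=0x71
prologue: push r5 → mem[0x70]=0xcf, sp=0x70
body[0] xor  r5, r0, r4 → r5=0xef
body[1] mov  r2, #0xfe → r2=0xfe
body[2] sub  r4, r1, #49 → r4=0xc1
body[3] add  r5, r3, #9 → r5=0x49
body[4] mov  r4, r3 → r4=0x40
body[5] sub  r3, r1, #26 → r3=0xd8
body[6] xor  r0, r5, r1 → r0=0xbb
epilogue: pop r5=0xcf, sp=0x71
epilogue: pop r4=0x05, sp=0x72
epilogue: pop r3=0x40, sp=0x73
r2 is caller-saved → body value

REG = 0xfe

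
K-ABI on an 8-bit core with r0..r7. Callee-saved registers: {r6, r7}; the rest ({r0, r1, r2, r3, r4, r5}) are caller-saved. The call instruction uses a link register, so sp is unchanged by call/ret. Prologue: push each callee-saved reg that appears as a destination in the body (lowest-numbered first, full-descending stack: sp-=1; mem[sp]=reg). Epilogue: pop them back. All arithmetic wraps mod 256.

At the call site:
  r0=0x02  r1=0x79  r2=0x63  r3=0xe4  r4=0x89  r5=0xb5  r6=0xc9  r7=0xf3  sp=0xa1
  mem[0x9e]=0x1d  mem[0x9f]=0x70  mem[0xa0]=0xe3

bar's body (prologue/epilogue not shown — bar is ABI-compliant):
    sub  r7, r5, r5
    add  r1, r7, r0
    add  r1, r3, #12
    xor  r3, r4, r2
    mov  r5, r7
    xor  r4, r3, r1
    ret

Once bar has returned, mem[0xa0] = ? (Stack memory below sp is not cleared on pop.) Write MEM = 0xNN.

prologue: push r7 → mem[0xa0]=0xf3, sp=0xa0
body[0] sub  r7, r5, r5 → r7=0x00
body[1] add  r1, r7, r0 → r1=0x02
body[2] add  r1, r3, #12 → r1=0xf0
body[3] xor  r3, r4, r2 → r3=0xea
body[4] mov  r5, r7 → r5=0x00
body[5] xor  r4, r3, r1 → r4=0x1a
epilogue: pop r7=0xf3, sp=0xa1
prologue pushed ['r7'] at ['0xa0']

MEM = 0xf3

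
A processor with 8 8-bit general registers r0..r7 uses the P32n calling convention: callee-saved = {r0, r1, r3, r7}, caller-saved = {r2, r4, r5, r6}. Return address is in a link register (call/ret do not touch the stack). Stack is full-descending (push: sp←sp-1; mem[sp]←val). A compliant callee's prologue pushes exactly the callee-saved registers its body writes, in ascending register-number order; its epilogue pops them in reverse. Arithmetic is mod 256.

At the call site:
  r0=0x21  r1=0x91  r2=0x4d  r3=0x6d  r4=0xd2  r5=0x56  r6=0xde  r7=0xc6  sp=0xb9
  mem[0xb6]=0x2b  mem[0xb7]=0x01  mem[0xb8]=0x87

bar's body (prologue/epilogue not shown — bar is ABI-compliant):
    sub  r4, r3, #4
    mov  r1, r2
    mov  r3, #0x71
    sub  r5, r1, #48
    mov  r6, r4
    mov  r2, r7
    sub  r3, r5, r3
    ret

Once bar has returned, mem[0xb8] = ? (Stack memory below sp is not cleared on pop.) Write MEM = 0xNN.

prologue: push r1 -> mem[0xb8]=0x91, sp=0xb8
prologue: push r3 -> mem[0xb7]=0x6d, sp=0xb7
body[0] sub  r4, r3, #4 -> r4=0x69
body[1] mov  r1, r2 -> r1=0x4d
body[2] mov  r3, #0x71 -> r3=0x71
body[3] sub  r5, r1, #48 -> r5=0x1d
body[4] mov  r6, r4 -> r6=0x69
body[5] mov  r2, r7 -> r2=0xc6
body[6] sub  r3, r5, r3 -> r3=0xac
epilogue: pop r3=0x6d, sp=0xb8
epilogue: pop r1=0x91, sp=0xb9
prologue pushed ['r1', 'r3'] at ['0xb8', '0xb7']

MEM = 0x91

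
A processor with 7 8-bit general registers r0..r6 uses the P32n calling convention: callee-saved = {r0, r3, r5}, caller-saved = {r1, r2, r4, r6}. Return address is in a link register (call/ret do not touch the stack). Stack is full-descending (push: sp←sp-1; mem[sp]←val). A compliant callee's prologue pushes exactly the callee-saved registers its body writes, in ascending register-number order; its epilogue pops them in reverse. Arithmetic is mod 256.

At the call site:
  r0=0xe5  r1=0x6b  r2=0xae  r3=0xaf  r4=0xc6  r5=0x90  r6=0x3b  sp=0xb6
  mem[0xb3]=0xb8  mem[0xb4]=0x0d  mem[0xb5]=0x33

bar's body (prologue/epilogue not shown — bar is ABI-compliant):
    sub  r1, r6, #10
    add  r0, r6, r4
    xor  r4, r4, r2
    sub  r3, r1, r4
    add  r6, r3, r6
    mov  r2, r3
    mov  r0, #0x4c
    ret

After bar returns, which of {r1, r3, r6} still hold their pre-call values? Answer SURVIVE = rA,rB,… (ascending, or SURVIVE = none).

prologue: push r0 → mem[0xb5]=0xe5, sp=0xb5
prologue: push r3 → mem[0xb4]=0xaf, sp=0xb4
body[0] sub  r1, r6, #10 → r1=0x31
body[1] add  r0, r6, r4 → r0=0x01
body[2] xor  r4, r4, r2 → r4=0x68
body[3] sub  r3, r1, r4 → r3=0xc9
body[4] add  r6, r3, r6 → r6=0x04
body[5] mov  r2, r3 → r2=0xc9
body[6] mov  r0, #0x4c → r0=0x4c
epilogue: pop r3=0xaf, sp=0xb5
epilogue: pop r0=0xe5, sp=0xb6
r1: caller-saved, written=True
r3: callee-saved, written=True
r6: caller-saved, written=True

SURVIVE = r3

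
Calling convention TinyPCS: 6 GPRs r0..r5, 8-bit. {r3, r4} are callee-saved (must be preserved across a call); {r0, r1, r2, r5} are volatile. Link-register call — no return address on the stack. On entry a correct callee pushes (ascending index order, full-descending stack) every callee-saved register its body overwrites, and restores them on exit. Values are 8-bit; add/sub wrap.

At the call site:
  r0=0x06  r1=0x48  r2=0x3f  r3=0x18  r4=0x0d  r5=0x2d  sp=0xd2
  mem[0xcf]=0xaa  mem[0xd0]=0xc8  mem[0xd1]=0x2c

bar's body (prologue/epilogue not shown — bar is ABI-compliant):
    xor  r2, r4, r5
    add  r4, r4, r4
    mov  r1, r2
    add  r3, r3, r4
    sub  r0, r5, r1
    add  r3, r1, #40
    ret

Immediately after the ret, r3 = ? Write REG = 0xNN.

REG = 0x18

prologue: push r3 → mem[0xd1]=0x18, sp=0xd1
prologue: push r4 → mem[0xd0]=0x0d, sp=0xd0
body[0] xor  r2, r4, r5 → r2=0x20
body[1] add  r4, r4, r4 → r4=0x1a
body[2] mov  r1, r2 → r1=0x20
body[3] add  r3, r3, r4 → r3=0x32
body[4] sub  r0, r5, r1 → r0=0x0d
body[5] add  r3, r1, #40 → r3=0x48
epilogue: pop r4=0x0d, sp=0xd1
epilogue: pop r3=0x18, sp=0xd2
r3 is callee-saved → restored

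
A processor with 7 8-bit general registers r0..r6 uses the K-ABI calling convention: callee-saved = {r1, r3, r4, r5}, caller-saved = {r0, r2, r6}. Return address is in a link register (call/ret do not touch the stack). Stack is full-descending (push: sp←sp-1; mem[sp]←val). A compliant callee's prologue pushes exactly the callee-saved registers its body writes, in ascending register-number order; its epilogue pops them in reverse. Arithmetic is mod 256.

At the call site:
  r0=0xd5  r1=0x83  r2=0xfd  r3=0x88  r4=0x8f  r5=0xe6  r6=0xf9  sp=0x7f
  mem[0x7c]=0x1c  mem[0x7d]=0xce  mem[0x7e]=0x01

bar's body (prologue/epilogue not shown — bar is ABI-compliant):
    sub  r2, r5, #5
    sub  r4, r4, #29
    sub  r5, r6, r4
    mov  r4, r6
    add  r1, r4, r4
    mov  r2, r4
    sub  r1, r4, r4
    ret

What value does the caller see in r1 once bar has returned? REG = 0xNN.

prologue: push r1 -> mem[0x7e]=0x83, sp=0x7e
prologue: push r4 -> mem[0x7d]=0x8f, sp=0x7d
prologue: push r5 -> mem[0x7c]=0xe6, sp=0x7c
body[0] sub  r2, r5, #5 -> r2=0xe1
body[1] sub  r4, r4, #29 -> r4=0x72
body[2] sub  r5, r6, r4 -> r5=0x87
body[3] mov  r4, r6 -> r4=0xf9
body[4] add  r1, r4, r4 -> r1=0xf2
body[5] mov  r2, r4 -> r2=0xf9
body[6] sub  r1, r4, r4 -> r1=0x00
epilogue: pop r5=0xe6, sp=0x7d
epilogue: pop r4=0x8f, sp=0x7e
epilogue: pop r1=0x83, sp=0x7f
r1 is callee-saved -> restored

REG = 0x83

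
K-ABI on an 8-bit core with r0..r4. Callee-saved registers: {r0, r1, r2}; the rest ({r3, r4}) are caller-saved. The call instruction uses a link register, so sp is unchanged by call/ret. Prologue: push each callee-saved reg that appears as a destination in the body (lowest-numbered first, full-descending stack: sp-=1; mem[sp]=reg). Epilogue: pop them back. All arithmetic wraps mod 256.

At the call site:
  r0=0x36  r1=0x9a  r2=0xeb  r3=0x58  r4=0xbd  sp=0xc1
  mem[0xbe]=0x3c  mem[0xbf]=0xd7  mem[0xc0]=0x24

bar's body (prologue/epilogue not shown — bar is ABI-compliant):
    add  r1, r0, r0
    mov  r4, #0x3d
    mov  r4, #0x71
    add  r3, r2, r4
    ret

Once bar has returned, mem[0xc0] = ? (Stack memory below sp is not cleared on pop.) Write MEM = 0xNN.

MEM = 0x9a

prologue: push r1 -> mem[0xc0]=0x9a, sp=0xc0
body[0] add  r1, r0, r0 -> r1=0x6c
body[1] mov  r4, #0x3d -> r4=0x3d
body[2] mov  r4, #0x71 -> r4=0x71
body[3] add  r3, r2, r4 -> r3=0x5c
epilogue: pop r1=0x9a, sp=0xc1
prologue pushed ['r1'] at ['0xc0']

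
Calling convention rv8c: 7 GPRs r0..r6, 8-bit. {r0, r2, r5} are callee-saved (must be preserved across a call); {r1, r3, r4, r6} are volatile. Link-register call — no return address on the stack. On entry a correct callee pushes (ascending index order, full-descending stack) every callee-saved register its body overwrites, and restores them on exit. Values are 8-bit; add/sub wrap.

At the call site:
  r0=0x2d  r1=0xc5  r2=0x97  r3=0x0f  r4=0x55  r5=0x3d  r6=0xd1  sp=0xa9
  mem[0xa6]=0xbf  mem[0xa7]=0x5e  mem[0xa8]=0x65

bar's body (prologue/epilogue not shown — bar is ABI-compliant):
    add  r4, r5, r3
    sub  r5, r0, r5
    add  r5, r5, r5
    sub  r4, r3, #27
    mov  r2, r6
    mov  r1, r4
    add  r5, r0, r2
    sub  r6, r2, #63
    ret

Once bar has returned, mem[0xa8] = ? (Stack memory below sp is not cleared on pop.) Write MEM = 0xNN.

MEM = 0x97

prologue: push r2 → mem[0xa8]=0x97, sp=0xa8
prologue: push r5 → mem[0xa7]=0x3d, sp=0xa7
body[0] add  r4, r5, r3 → r4=0x4c
body[1] sub  r5, r0, r5 → r5=0xf0
body[2] add  r5, r5, r5 → r5=0xe0
body[3] sub  r4, r3, #27 → r4=0xf4
body[4] mov  r2, r6 → r2=0xd1
body[5] mov  r1, r4 → r1=0xf4
body[6] add  r5, r0, r2 → r5=0xfe
body[7] sub  r6, r2, #63 → r6=0x92
epilogue: pop r5=0x3d, sp=0xa8
epilogue: pop r2=0x97, sp=0xa9
prologue pushed ['r2', 'r5'] at ['0xa8', '0xa7']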